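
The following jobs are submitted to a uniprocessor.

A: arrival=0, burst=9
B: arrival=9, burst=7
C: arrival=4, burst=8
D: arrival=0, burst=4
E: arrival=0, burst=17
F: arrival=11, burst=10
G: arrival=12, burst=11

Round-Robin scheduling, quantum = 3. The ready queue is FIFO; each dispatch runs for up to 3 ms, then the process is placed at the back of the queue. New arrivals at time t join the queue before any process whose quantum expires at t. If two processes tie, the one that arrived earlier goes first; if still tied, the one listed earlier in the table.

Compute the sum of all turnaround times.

Timeline: | A 0-3 | D 3-6 | E 6-9 | A 9-12 | C 12-15 | D 15-16 | B 16-19 | E 19-22 | F 22-25 | G 25-28 | A 28-31 | C 31-34 | B 34-37 | E 37-40 | F 40-43 | G 43-46 | C 46-48 | B 48-49 | E 49-52 | F 52-55 | G 55-58 | E 58-61 | F 61-62 | G 62-64 | E 64-66 |
Completion: A=31  B=49  C=48  D=16  E=66  F=62  G=64
Turnaround (C−A): A=31  B=40  C=44  D=16  E=66  F=51  G=52
Turnaround = completion − arrival: A=31, B=40, C=44, D=16, E=66, F=51, G=52
Total turnaround = 31 + 40 + 44 + 16 + 66 + 51 + 52 = 300

300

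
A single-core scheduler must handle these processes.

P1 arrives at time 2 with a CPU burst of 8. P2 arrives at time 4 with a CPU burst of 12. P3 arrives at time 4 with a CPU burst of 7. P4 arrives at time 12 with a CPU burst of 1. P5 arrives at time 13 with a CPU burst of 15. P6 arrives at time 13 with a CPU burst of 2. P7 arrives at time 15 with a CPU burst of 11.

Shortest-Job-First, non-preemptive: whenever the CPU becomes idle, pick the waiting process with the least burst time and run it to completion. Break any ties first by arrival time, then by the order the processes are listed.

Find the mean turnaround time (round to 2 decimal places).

Schedule: | idle 0-2 | P1 2-10 | P3 10-17 | P4 17-18 | P6 18-20 | P7 20-31 | P2 31-43 | P5 43-58 |
Completion: P1=10  P2=43  P3=17  P4=18  P5=58  P6=20  P7=31
Turnaround (C−A): P1=8  P2=39  P3=13  P4=6  P5=45  P6=7  P7=16
Turnaround times: P1=8, P2=39, P3=13, P4=6, P5=45, P6=7, P7=16
Average turnaround = (8+39+13+6+45+7+16) / 7 = 134/7 = 19.14

19.14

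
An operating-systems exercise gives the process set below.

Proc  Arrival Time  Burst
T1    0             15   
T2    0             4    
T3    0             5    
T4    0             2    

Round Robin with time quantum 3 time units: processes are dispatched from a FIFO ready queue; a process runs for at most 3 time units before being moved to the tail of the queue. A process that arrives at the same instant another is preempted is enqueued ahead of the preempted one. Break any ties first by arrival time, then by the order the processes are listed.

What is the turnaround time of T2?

Schedule: | T1 0-3 | T2 3-6 | T3 6-9 | T4 9-11 | T1 11-14 | T2 14-15 | T3 15-17 | T1 17-26 |
Completion: T1=26  T2=15  T3=17  T4=11
Turnaround (C−A): T1=26  T2=15  T3=17  T4=11
Turnaround(T2) = completion − arrival = 15 − 0 = 15

15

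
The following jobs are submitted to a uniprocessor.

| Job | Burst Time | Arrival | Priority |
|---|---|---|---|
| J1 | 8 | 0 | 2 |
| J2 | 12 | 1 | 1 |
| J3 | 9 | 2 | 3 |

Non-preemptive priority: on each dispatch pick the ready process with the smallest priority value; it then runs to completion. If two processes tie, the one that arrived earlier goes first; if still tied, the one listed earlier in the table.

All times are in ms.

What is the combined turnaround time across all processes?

54

Timeline: | J1 0-8 | J2 8-20 | J3 20-29 |
Completion: J1=8  J2=20  J3=29
Turnaround (C−A): J1=8  J2=19  J3=27
Turnaround = completion − arrival: J1=8, J2=19, J3=27
Total turnaround = 8 + 19 + 27 = 54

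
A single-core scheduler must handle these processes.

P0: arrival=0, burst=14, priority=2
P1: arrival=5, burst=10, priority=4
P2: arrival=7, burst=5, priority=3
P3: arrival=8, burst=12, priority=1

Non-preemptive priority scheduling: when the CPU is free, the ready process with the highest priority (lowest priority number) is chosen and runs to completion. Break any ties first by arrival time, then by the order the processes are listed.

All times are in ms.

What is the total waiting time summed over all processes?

Schedule: | P0 0-14 | P3 14-26 | P2 26-31 | P1 31-41 |
Completion: P0=14  P1=41  P2=31  P3=26
Turnaround (C−A): P0=14  P1=36  P2=24  P3=18
Waiting = turnaround − burst: P0=0, P1=26, P2=19, P3=6
Total waiting = 0 + 26 + 19 + 6 = 51

51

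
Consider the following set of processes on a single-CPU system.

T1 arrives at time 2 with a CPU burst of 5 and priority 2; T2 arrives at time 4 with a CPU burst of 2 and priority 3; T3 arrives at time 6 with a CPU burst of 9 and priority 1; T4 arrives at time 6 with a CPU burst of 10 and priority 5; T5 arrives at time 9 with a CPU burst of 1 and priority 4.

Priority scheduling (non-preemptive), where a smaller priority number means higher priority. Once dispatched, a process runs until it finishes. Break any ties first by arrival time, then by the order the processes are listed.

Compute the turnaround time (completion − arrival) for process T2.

14

Timeline: | idle 0-2 | T1 2-7 | T3 7-16 | T2 16-18 | T5 18-19 | T4 19-29 |
Completion: T1=7  T2=18  T3=16  T4=29  T5=19
Turnaround (C−A): T1=5  T2=14  T3=10  T4=23  T5=10
Turnaround(T2) = completion − arrival = 18 − 4 = 14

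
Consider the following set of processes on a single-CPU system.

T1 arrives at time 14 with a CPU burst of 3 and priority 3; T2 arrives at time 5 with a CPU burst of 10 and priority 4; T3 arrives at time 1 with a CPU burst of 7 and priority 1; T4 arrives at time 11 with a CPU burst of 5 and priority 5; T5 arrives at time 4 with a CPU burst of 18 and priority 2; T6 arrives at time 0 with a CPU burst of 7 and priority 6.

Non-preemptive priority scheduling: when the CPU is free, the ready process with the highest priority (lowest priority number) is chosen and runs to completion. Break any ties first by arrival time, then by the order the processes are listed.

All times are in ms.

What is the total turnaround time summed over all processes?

Schedule: | T6 0-7 | T3 7-14 | T5 14-32 | T1 32-35 | T2 35-45 | T4 45-50 |
Completion: T1=35  T2=45  T3=14  T4=50  T5=32  T6=7
Turnaround (C−A): T1=21  T2=40  T3=13  T4=39  T5=28  T6=7
Turnaround = completion − arrival: T1=21, T2=40, T3=13, T4=39, T5=28, T6=7
Total turnaround = 21 + 40 + 13 + 39 + 28 + 7 = 148

148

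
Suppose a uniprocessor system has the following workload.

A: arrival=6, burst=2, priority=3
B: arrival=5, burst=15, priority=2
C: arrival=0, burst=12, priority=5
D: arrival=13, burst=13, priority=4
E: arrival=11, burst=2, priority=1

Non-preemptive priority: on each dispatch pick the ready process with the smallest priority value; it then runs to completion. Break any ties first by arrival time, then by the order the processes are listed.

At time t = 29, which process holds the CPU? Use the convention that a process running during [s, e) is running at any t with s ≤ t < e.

A

Schedule: | C 0-12 | E 12-14 | B 14-29 | A 29-31 | D 31-44 |
Completion: A=31  B=29  C=12  D=44  E=14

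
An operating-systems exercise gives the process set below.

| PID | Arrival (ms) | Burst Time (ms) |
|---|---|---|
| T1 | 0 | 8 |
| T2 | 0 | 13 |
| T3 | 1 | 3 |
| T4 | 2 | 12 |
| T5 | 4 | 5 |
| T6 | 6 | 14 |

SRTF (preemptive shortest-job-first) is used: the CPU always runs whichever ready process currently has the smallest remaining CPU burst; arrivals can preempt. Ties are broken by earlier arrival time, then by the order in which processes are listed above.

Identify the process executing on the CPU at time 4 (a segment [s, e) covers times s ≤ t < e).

T5

Gantt: | T1 0-1 | T3 1-4 | T5 4-9 | T1 9-16 | T4 16-28 | T2 28-41 | T6 41-55 |
Completion: T1=16  T2=41  T3=4  T4=28  T5=9  T6=55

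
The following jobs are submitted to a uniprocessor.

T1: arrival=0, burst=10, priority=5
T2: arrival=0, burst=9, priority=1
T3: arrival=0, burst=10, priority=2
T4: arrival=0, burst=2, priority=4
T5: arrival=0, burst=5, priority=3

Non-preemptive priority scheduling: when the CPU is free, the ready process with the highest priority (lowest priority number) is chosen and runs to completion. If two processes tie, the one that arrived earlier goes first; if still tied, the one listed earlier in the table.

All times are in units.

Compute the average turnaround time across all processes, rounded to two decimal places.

22.80

Schedule: | T2 0-9 | T3 9-19 | T5 19-24 | T4 24-26 | T1 26-36 |
Completion: T1=36  T2=9  T3=19  T4=26  T5=24
Turnaround (C−A): T1=36  T2=9  T3=19  T4=26  T5=24
Turnaround times: T1=36, T2=9, T3=19, T4=26, T5=24
Average turnaround = (36+9+19+26+24) / 5 = 114/5 = 22.80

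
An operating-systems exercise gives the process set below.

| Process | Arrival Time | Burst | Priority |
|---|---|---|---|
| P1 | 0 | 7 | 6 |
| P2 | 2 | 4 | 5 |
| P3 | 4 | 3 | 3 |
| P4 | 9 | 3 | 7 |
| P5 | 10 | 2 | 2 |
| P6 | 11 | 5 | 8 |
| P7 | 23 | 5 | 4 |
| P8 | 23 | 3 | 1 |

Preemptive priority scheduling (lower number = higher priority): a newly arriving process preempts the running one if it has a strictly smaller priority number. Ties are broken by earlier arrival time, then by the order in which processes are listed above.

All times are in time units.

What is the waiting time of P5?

0

Schedule: | P1 0-2 | P2 2-4 | P3 4-7 | P2 7-9 | P1 9-10 | P5 10-12 | P1 12-16 | P4 16-19 | P6 19-23 | P8 23-26 | P7 26-31 | P6 31-32 |
Completion: P1=16  P2=9  P3=7  P4=19  P5=12  P6=32  P7=31  P8=26
Turnaround (C−A): P1=16  P2=7  P3=3  P4=10  P5=2  P6=21  P7=8  P8=3
Waiting(P5) = turnaround − burst = 2 − 2 = 0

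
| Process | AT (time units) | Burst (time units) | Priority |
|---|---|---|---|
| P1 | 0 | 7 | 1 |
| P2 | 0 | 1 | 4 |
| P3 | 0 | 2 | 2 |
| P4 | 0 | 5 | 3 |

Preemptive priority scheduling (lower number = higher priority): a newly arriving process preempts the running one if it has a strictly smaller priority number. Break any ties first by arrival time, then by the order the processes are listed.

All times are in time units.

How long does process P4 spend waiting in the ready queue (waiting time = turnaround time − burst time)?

9

Timeline: | P1 0-7 | P3 7-9 | P4 9-14 | P2 14-15 |
Completion: P1=7  P2=15  P3=9  P4=14
Waiting(P4) = turnaround − burst = 14 − 5 = 9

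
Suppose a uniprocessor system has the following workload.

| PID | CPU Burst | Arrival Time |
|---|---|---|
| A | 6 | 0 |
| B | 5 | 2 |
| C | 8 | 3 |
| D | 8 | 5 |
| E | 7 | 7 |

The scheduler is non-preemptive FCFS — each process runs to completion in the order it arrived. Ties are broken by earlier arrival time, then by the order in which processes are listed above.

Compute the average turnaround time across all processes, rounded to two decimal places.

16.00

Schedule: | A 0-6 | B 6-11 | C 11-19 | D 19-27 | E 27-34 |
Completion: A=6  B=11  C=19  D=27  E=34
Turnaround (C−A): A=6  B=9  C=16  D=22  E=27
Turnaround times: A=6, B=9, C=16, D=22, E=27
Average turnaround = (6+9+16+22+27) / 5 = 80/5 = 16.00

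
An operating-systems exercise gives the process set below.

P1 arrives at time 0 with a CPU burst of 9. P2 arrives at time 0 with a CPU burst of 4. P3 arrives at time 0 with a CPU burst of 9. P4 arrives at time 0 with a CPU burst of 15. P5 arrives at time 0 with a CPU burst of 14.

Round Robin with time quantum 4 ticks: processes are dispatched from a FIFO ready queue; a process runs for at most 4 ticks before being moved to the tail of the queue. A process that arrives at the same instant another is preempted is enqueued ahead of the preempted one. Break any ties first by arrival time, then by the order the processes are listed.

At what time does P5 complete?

51

Schedule: | P1 0-4 | P2 4-8 | P3 8-12 | P4 12-16 | P5 16-20 | P1 20-24 | P3 24-28 | P4 28-32 | P5 32-36 | P1 36-37 | P3 37-38 | P4 38-42 | P5 42-46 | P4 46-49 | P5 49-51 |
Completion: P1=37  P2=8  P3=38  P4=49  P5=51
Turnaround (C−A): P1=37  P2=8  P3=38  P4=49  P5=51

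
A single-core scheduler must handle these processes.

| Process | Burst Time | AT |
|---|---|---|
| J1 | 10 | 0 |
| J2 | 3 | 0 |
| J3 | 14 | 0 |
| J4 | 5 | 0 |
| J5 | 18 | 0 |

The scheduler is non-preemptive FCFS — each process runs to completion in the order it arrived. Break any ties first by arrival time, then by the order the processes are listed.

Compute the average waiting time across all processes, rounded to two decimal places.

Timeline: | J1 0-10 | J2 10-13 | J3 13-27 | J4 27-32 | J5 32-50 |
Completion: J1=10  J2=13  J3=27  J4=32  J5=50
Turnaround (C−A): J1=10  J2=13  J3=27  J4=32  J5=50
Waiting times: J1=0, J2=10, J3=13, J4=27, J5=32
Average waiting = (0+10+13+27+32) / 5 = 82/5 = 16.40

16.40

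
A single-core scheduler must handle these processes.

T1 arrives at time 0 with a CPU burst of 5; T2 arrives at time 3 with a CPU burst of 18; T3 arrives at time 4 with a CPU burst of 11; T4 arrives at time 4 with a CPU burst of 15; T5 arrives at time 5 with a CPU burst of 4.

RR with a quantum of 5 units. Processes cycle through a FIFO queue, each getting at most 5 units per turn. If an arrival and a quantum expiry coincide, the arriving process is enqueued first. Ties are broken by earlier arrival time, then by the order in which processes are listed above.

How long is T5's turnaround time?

19

Schedule: | T1 0-5 | T2 5-10 | T3 10-15 | T4 15-20 | T5 20-24 | T2 24-29 | T3 29-34 | T4 34-39 | T2 39-44 | T3 44-45 | T4 45-50 | T2 50-53 |
Completion: T1=5  T2=53  T3=45  T4=50  T5=24
Turnaround(T5) = completion − arrival = 24 − 5 = 19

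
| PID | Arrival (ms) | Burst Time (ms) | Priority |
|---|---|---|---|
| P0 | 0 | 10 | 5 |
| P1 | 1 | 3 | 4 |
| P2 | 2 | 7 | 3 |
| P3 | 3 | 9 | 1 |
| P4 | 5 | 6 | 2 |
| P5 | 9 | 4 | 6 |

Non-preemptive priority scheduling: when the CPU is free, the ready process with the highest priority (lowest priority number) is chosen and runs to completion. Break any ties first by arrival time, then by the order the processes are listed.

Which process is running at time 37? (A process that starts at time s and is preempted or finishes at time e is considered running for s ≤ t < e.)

P5

Timeline: | P0 0-10 | P3 10-19 | P4 19-25 | P2 25-32 | P1 32-35 | P5 35-39 |
Completion: P0=10  P1=35  P2=32  P3=19  P4=25  P5=39
Turnaround (C−A): P0=10  P1=34  P2=30  P3=16  P4=20  P5=30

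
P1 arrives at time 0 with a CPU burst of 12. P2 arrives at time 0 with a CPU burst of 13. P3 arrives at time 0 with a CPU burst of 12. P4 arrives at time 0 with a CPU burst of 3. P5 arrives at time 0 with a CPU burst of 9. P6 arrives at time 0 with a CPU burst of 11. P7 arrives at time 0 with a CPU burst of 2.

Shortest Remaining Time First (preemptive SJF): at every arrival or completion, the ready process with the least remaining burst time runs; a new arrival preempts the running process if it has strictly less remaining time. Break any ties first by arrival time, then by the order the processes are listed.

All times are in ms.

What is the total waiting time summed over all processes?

Gantt: | P7 0-2 | P4 2-5 | P5 5-14 | P6 14-25 | P1 25-37 | P3 37-49 | P2 49-62 |
Completion: P1=37  P2=62  P3=49  P4=5  P5=14  P6=25  P7=2
Waiting = turnaround − burst: P1=25, P2=49, P3=37, P4=2, P5=5, P6=14, P7=0
Total waiting = 25 + 49 + 37 + 2 + 5 + 14 + 0 = 132

132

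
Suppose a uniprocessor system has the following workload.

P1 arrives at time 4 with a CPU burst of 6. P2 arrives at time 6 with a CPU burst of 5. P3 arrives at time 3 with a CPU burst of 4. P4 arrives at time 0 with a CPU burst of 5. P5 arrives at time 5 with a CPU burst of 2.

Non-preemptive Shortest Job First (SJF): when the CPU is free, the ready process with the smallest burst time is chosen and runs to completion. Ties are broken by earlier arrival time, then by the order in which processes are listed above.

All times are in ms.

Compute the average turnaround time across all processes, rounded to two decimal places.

Timeline: | P4 0-5 | P5 5-7 | P3 7-11 | P2 11-16 | P1 16-22 |
Completion: P1=22  P2=16  P3=11  P4=5  P5=7
Turnaround (C−A): P1=18  P2=10  P3=8  P4=5  P5=2
Turnaround times: P1=18, P2=10, P3=8, P4=5, P5=2
Average turnaround = (18+10+8+5+2) / 5 = 43/5 = 8.60

8.60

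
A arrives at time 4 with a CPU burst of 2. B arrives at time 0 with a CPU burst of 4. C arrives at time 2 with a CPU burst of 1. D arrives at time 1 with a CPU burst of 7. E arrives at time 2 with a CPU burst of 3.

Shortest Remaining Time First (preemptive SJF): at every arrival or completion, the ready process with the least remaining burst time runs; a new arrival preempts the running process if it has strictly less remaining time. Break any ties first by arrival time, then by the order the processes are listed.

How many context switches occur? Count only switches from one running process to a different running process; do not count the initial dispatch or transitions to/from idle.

5

Timeline: | B 0-2 | C 2-3 | B 3-5 | A 5-7 | E 7-10 | D 10-17 |
Completion: A=7  B=5  C=3  D=17  E=10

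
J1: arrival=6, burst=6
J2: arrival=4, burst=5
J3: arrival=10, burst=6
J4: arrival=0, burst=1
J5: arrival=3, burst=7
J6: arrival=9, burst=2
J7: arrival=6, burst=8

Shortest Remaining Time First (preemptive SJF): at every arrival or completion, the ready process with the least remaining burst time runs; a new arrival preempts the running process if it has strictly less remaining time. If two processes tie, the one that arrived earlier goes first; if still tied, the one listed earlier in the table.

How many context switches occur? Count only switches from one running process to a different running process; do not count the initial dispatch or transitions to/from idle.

6

Gantt: | J4 0-1 | idle 1-3 | J5 3-4 | J2 4-9 | J6 9-11 | J5 11-17 | J1 17-23 | J3 23-29 | J7 29-37 |
Completion: J1=23  J2=9  J3=29  J4=1  J5=17  J6=11  J7=37
Turnaround (C−A): J1=17  J2=5  J3=19  J4=1  J5=14  J6=2  J7=31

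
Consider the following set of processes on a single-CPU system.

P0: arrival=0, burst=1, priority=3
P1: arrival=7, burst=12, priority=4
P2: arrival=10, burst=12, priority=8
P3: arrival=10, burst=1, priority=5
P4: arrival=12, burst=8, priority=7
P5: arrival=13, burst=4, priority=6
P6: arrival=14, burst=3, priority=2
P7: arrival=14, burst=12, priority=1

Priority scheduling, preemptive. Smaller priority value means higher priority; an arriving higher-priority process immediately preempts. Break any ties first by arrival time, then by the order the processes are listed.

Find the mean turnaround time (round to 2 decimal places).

Timeline: | P0 0-1 | idle 1-7 | P1 7-14 | P7 14-26 | P6 26-29 | P1 29-34 | P3 34-35 | P5 35-39 | P4 39-47 | P2 47-59 |
Completion: P0=1  P1=34  P2=59  P3=35  P4=47  P5=39  P6=29  P7=26
Turnaround (C−A): P0=1  P1=27  P2=49  P3=25  P4=35  P5=26  P6=15  P7=12
Turnaround times: P0=1, P1=27, P2=49, P3=25, P4=35, P5=26, P6=15, P7=12
Average turnaround = (1+27+49+25+35+26+15+12) / 8 = 190/8 = 23.75

23.75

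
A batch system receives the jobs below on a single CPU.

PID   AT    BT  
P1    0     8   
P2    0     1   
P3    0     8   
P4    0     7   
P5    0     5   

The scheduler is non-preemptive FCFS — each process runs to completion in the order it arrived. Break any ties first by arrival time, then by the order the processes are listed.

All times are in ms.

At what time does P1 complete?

Gantt: | P1 0-8 | P2 8-9 | P3 9-17 | P4 17-24 | P5 24-29 |
Completion: P1=8  P2=9  P3=17  P4=24  P5=29

8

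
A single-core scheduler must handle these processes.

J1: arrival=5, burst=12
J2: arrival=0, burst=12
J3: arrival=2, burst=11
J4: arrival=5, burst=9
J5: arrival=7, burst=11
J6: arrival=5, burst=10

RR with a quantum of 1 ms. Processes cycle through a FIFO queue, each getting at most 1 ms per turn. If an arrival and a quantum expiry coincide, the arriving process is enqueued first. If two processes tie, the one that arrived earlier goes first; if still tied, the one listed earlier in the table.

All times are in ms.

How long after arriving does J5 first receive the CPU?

Timeline: | J2 0-2 | J3 2-3 | J2 3-4 | J3 4-5 | J2 5-6 | J1 6-7 | J4 7-8 | J6 8-9 | J3 9-10 | J2 10-11 | J5 11-12 | J1 12-13 | J4 13-14 | J6 14-15 | J3 15-16 | J2 16-17 | J5 17-18 | J1 18-19 | J4 19-20 | J6 20-21 | J3 21-22 | J2 22-23 | J5 23-24 | J1 24-25 | J4 25-26 | J6 26-27 | J3 27-28 | J2 28-29 | J5 29-30 | J1 30-31 | J4 31-32 | J6 32-33 | J3 33-34 | J2 34-35 | J5 35-36 | J1 36-37 | J4 37-38 | J6 38-39 | J3 39-40 | J2 40-41 | J5 41-42 | J1 42-43 | J4 43-44 | J6 44-45 | J3 45-46 | J2 46-47 | J5 47-48 | J1 48-49 | J4 49-50 | J6 50-51 | J3 51-52 | J2 52-53 | J5 53-54 | J1 54-55 | J4 55-56 | J6 56-57 | J3 57-58 | J5 58-59 | J1 59-60 | J6 60-61 | J5 61-62 | J1 62-63 | J5 63-64 | J1 64-65 |
Completion: J1=65  J2=53  J3=58  J4=56  J5=64  J6=61
Turnaround (C−A): J1=60  J2=53  J3=56  J4=51  J5=57  J6=56
Response(J5) = first start − arrival = 11 − 7 = 4

4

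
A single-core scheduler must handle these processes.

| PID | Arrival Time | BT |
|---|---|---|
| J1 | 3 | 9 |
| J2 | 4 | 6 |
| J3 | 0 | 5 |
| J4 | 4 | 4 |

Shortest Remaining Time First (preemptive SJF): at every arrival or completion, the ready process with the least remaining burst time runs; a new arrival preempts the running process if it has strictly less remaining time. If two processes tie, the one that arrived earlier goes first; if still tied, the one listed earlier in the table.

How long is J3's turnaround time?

5

Schedule: | J3 0-5 | J4 5-9 | J2 9-15 | J1 15-24 |
Completion: J1=24  J2=15  J3=5  J4=9
Turnaround(J3) = completion − arrival = 5 − 0 = 5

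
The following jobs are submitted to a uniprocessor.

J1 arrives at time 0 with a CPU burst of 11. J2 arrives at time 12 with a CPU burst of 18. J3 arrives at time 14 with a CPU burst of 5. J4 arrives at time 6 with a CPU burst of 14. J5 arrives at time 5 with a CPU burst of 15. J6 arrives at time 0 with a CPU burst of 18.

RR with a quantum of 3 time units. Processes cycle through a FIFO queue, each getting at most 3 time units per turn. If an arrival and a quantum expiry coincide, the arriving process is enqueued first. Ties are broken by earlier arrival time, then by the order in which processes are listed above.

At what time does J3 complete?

Timeline: | J1 0-3 | J6 3-6 | J1 6-9 | J5 9-12 | J4 12-15 | J6 15-18 | J1 18-21 | J2 21-24 | J5 24-27 | J3 27-30 | J4 30-33 | J6 33-36 | J1 36-38 | J2 38-41 | J5 41-44 | J3 44-46 | J4 46-49 | J6 49-52 | J2 52-55 | J5 55-58 | J4 58-61 | J6 61-64 | J2 64-67 | J5 67-70 | J4 70-72 | J6 72-75 | J2 75-81 |
Completion: J1=38  J2=81  J3=46  J4=72  J5=70  J6=75

46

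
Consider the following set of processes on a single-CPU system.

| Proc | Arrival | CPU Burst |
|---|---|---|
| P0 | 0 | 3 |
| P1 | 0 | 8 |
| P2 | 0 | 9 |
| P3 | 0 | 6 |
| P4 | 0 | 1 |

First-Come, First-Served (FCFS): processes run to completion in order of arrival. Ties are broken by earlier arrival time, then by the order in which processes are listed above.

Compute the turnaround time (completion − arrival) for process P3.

Schedule: | P0 0-3 | P1 3-11 | P2 11-20 | P3 20-26 | P4 26-27 |
Completion: P0=3  P1=11  P2=20  P3=26  P4=27
Turnaround (C−A): P0=3  P1=11  P2=20  P3=26  P4=27
Turnaround(P3) = completion − arrival = 26 − 0 = 26

26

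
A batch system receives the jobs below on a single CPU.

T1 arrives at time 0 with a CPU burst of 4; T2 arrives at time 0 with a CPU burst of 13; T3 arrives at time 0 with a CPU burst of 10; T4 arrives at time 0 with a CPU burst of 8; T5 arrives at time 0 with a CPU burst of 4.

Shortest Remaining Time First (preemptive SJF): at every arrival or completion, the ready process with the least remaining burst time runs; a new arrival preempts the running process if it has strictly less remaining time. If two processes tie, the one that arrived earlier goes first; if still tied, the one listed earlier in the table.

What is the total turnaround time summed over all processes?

Gantt: | T1 0-4 | T5 4-8 | T4 8-16 | T3 16-26 | T2 26-39 |
Completion: T1=4  T2=39  T3=26  T4=16  T5=8
Turnaround (C−A): T1=4  T2=39  T3=26  T4=16  T5=8
Turnaround = completion − arrival: T1=4, T2=39, T3=26, T4=16, T5=8
Total turnaround = 4 + 39 + 26 + 16 + 8 = 93

93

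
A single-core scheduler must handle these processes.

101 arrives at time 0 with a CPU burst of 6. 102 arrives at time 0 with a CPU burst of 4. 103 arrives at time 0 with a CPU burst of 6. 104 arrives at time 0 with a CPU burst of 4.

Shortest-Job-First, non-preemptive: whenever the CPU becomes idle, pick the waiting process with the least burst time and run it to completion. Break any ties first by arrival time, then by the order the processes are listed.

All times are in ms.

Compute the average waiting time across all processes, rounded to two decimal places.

6.50

Gantt: | 102 0-4 | 104 4-8 | 101 8-14 | 103 14-20 |
Completion: 101=14  102=4  103=20  104=8
Turnaround (C−A): 101=14  102=4  103=20  104=8
Waiting times: 101=8, 102=0, 103=14, 104=4
Average waiting = (8+0+14+4) / 4 = 26/4 = 6.50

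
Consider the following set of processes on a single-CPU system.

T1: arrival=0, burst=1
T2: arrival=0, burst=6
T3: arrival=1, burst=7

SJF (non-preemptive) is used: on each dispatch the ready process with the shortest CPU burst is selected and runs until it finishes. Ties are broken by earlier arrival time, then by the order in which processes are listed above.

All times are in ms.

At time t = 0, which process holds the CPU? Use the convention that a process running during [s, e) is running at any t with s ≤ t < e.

T1

Gantt: | T1 0-1 | T2 1-7 | T3 7-14 |
Completion: T1=1  T2=7  T3=14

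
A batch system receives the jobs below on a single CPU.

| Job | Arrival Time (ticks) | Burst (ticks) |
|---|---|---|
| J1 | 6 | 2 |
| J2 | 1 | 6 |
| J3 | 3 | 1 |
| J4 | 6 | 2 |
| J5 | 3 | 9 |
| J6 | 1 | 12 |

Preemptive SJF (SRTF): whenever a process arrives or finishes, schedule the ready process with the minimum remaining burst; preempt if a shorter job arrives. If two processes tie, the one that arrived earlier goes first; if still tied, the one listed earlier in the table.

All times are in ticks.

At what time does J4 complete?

Schedule: | idle 0-1 | J2 1-3 | J3 3-4 | J2 4-8 | J1 8-10 | J4 10-12 | J5 12-21 | J6 21-33 |
Completion: J1=10  J2=8  J3=4  J4=12  J5=21  J6=33
Turnaround (C−A): J1=4  J2=7  J3=1  J4=6  J5=18  J6=32

12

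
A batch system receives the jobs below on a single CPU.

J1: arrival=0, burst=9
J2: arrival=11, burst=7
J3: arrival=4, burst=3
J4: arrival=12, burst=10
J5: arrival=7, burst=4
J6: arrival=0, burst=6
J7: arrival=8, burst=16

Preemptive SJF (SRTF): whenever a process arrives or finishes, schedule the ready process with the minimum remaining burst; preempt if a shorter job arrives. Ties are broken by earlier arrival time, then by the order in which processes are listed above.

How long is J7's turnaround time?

47

Timeline: | J6 0-6 | J3 6-9 | J5 9-13 | J2 13-20 | J1 20-29 | J4 29-39 | J7 39-55 |
Completion: J1=29  J2=20  J3=9  J4=39  J5=13  J6=6  J7=55
Turnaround(J7) = completion − arrival = 55 − 8 = 47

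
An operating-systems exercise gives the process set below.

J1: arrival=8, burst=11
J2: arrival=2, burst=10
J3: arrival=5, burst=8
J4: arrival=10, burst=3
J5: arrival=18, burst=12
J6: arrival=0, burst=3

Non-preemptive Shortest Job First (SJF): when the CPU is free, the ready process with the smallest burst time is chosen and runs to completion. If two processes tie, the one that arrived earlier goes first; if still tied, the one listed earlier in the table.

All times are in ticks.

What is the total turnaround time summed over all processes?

Gantt: | J6 0-3 | J2 3-13 | J4 13-16 | J3 16-24 | J1 24-35 | J5 35-47 |
Completion: J1=35  J2=13  J3=24  J4=16  J5=47  J6=3
Turnaround = completion − arrival: J1=27, J2=11, J3=19, J4=6, J5=29, J6=3
Total turnaround = 27 + 11 + 19 + 6 + 29 + 3 = 95

95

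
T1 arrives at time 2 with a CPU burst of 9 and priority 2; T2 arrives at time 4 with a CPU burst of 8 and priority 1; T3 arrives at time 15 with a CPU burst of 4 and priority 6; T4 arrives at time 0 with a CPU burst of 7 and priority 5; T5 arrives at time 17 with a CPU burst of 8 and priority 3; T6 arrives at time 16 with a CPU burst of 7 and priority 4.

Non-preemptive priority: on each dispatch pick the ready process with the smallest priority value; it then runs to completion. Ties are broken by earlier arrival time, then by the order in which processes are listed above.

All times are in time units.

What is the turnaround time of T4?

7

Timeline: | T4 0-7 | T2 7-15 | T1 15-24 | T5 24-32 | T6 32-39 | T3 39-43 |
Completion: T1=24  T2=15  T3=43  T4=7  T5=32  T6=39
Turnaround (C−A): T1=22  T2=11  T3=28  T4=7  T5=15  T6=23
Turnaround(T4) = completion − arrival = 7 − 0 = 7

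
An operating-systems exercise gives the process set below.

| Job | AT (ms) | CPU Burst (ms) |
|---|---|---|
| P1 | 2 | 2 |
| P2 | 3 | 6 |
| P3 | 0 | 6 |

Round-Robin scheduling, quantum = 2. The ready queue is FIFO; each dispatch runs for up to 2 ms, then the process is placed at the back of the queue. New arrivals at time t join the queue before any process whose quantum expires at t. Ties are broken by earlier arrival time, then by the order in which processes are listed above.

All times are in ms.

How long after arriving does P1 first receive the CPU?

0

Schedule: | P3 0-2 | P1 2-4 | P3 4-6 | P2 6-8 | P3 8-10 | P2 10-14 |
Completion: P1=4  P2=14  P3=10
Turnaround (C−A): P1=2  P2=11  P3=10
Response(P1) = first start − arrival = 2 − 2 = 0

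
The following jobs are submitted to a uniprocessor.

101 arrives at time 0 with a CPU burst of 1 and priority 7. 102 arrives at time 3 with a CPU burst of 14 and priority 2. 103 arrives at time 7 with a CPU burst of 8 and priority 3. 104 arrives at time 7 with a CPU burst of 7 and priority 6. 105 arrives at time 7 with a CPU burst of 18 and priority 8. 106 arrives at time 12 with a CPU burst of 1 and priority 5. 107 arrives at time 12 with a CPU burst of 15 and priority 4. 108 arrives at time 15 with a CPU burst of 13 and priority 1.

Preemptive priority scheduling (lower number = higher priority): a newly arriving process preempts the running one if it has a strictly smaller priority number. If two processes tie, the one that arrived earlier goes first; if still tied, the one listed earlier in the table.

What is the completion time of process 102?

30

Timeline: | 101 0-1 | idle 1-3 | 102 3-15 | 108 15-28 | 102 28-30 | 103 30-38 | 107 38-53 | 106 53-54 | 104 54-61 | 105 61-79 |
Completion: 101=1  102=30  103=38  104=61  105=79  106=54  107=53  108=28
Turnaround (C−A): 101=1  102=27  103=31  104=54  105=72  106=42  107=41  108=13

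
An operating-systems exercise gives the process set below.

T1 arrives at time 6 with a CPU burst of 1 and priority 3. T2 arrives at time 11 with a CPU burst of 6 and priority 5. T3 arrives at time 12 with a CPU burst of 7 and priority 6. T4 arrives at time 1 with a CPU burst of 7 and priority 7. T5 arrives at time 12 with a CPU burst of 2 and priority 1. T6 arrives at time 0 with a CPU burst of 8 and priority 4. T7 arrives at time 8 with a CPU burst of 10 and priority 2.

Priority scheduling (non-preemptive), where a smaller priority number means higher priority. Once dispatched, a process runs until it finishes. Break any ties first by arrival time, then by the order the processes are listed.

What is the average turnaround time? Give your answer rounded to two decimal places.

17.00

Timeline: | T6 0-8 | T7 8-18 | T5 18-20 | T1 20-21 | T2 21-27 | T3 27-34 | T4 34-41 |
Completion: T1=21  T2=27  T3=34  T4=41  T5=20  T6=8  T7=18
Turnaround times: T1=15, T2=16, T3=22, T4=40, T5=8, T6=8, T7=10
Average turnaround = (15+16+22+40+8+8+10) / 7 = 119/7 = 17.00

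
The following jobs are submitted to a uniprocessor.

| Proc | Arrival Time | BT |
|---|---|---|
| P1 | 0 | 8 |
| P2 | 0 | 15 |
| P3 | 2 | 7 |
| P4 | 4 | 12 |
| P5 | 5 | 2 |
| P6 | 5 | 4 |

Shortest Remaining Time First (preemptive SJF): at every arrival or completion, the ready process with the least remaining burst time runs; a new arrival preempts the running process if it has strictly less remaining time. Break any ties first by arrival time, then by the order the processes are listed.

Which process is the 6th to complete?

Schedule: | P1 0-5 | P5 5-7 | P1 7-10 | P6 10-14 | P3 14-21 | P4 21-33 | P2 33-48 |
Completion: P1=10  P2=48  P3=21  P4=33  P5=7  P6=14
Turnaround (C−A): P1=10  P2=48  P3=19  P4=29  P5=2  P6=9
Finish order: P5 → P1 → P6 → P3 → P4 → P2

P2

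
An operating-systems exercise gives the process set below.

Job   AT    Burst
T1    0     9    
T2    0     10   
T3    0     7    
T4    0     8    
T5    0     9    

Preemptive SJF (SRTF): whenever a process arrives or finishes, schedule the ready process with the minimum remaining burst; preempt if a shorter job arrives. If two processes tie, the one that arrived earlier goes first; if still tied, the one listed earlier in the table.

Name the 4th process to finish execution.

Gantt: | T3 0-7 | T4 7-15 | T1 15-24 | T5 24-33 | T2 33-43 |
Completion: T1=24  T2=43  T3=7  T4=15  T5=33
Finish order: T3 → T4 → T1 → T5 → T2

T5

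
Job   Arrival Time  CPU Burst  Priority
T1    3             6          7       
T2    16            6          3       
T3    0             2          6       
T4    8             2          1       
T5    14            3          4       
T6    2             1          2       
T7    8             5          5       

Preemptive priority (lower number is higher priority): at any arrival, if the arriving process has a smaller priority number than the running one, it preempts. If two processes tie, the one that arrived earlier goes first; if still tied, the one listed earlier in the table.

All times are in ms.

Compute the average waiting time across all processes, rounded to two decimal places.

4.71

Gantt: | T3 0-2 | T6 2-3 | T1 3-8 | T4 8-10 | T7 10-14 | T5 14-16 | T2 16-22 | T5 22-23 | T7 23-24 | T1 24-25 |
Completion: T1=25  T2=22  T3=2  T4=10  T5=23  T6=3  T7=24
Waiting times: T1=16, T2=0, T3=0, T4=0, T5=6, T6=0, T7=11
Average waiting = (16+0+0+0+6+0+11) / 7 = 33/7 = 4.71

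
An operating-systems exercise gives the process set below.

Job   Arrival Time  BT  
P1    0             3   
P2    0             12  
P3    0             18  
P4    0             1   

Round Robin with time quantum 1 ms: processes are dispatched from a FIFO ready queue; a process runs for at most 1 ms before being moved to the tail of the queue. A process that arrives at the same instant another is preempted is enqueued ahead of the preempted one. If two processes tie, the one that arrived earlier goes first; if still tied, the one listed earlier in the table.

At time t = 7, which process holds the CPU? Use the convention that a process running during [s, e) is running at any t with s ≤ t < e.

Schedule: | P1 0-1 | P2 1-2 | P3 2-3 | P4 3-4 | P1 4-5 | P2 5-6 | P3 6-7 | P1 7-8 | P2 8-9 | P3 9-10 | P2 10-11 | P3 11-12 | P2 12-13 | P3 13-14 | P2 14-15 | P3 15-16 | P2 16-17 | P3 17-18 | P2 18-19 | P3 19-20 | P2 20-21 | P3 21-22 | P2 22-23 | P3 23-24 | P2 24-25 | P3 25-26 | P2 26-27 | P3 27-34 |
Completion: P1=8  P2=27  P3=34  P4=4
Turnaround (C−A): P1=8  P2=27  P3=34  P4=4

P1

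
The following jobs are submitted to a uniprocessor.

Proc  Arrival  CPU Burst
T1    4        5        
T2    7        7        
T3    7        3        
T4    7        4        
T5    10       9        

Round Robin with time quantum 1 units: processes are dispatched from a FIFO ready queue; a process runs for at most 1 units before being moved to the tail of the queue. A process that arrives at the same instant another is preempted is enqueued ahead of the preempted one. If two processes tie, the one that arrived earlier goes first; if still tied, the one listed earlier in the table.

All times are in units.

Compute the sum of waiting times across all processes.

Schedule: | idle 0-4 | T1 4-7 | T2 7-8 | T3 8-9 | T4 9-10 | T1 10-11 | T2 11-12 | T3 12-13 | T5 13-14 | T4 14-15 | T1 15-16 | T2 16-17 | T3 17-18 | T5 18-19 | T4 19-20 | T2 20-21 | T5 21-22 | T4 22-23 | T2 23-24 | T5 24-25 | T2 25-26 | T5 26-27 | T2 27-28 | T5 28-32 |
Completion: T1=16  T2=28  T3=18  T4=23  T5=32
Waiting = turnaround − burst: T1=7, T2=14, T3=8, T4=12, T5=13
Total waiting = 7 + 14 + 8 + 12 + 13 = 54

54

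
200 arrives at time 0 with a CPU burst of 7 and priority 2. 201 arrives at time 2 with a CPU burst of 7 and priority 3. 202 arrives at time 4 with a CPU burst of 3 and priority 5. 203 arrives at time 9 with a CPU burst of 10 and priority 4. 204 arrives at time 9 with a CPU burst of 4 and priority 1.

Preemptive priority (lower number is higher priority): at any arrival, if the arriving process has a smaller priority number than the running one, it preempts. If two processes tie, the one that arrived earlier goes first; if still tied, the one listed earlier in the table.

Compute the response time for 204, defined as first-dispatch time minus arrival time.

Gantt: | 200 0-7 | 201 7-9 | 204 9-13 | 201 13-18 | 203 18-28 | 202 28-31 |
Completion: 200=7  201=18  202=31  203=28  204=13
Turnaround (C−A): 200=7  201=16  202=27  203=19  204=4
Response(204) = first start − arrival = 9 − 9 = 0

0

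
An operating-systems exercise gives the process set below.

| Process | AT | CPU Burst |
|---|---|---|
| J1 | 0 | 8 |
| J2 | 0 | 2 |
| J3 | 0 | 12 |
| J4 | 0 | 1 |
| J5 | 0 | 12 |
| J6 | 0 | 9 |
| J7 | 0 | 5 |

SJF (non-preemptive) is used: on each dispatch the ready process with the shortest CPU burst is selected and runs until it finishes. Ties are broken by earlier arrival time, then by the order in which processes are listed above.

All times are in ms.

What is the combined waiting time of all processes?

Timeline: | J4 0-1 | J2 1-3 | J7 3-8 | J1 8-16 | J6 16-25 | J3 25-37 | J5 37-49 |
Completion: J1=16  J2=3  J3=37  J4=1  J5=49  J6=25  J7=8
Turnaround (C−A): J1=16  J2=3  J3=37  J4=1  J5=49  J6=25  J7=8
Waiting = turnaround − burst: J1=8, J2=1, J3=25, J4=0, J5=37, J6=16, J7=3
Total waiting = 8 + 1 + 25 + 0 + 37 + 16 + 3 = 90

90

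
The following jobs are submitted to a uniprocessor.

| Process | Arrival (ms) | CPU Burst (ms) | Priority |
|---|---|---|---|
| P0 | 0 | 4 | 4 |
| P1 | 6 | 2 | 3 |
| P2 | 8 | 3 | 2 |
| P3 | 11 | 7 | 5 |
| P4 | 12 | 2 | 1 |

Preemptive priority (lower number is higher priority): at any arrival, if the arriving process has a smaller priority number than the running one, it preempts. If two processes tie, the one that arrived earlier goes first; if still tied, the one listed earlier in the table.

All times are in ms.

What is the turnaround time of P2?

Gantt: | P0 0-4 | idle 4-6 | P1 6-8 | P2 8-11 | P3 11-12 | P4 12-14 | P3 14-20 |
Completion: P0=4  P1=8  P2=11  P3=20  P4=14
Turnaround(P2) = completion − arrival = 11 − 8 = 3

3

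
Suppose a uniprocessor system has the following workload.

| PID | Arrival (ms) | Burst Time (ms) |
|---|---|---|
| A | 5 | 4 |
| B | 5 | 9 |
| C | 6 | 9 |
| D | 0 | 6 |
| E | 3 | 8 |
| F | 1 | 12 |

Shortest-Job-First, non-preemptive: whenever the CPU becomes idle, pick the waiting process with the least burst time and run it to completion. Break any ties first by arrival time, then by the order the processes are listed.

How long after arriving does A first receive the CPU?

1

Schedule: | D 0-6 | A 6-10 | E 10-18 | B 18-27 | C 27-36 | F 36-48 |
Completion: A=10  B=27  C=36  D=6  E=18  F=48
Turnaround (C−A): A=5  B=22  C=30  D=6  E=15  F=47
Response(A) = first start − arrival = 6 − 5 = 1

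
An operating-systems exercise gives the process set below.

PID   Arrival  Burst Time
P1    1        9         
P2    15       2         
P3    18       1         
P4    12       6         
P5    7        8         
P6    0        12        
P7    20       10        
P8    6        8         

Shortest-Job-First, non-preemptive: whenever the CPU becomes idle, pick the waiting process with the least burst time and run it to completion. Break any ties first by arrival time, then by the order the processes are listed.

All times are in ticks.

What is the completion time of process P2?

Gantt: | P6 0-12 | P4 12-18 | P3 18-19 | P2 19-21 | P8 21-29 | P5 29-37 | P1 37-46 | P7 46-56 |
Completion: P1=46  P2=21  P3=19  P4=18  P5=37  P6=12  P7=56  P8=29
Turnaround (C−A): P1=45  P2=6  P3=1  P4=6  P5=30  P6=12  P7=36  P8=23

21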